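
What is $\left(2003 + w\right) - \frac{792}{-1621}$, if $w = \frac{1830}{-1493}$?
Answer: $\frac{4845782485}{2420153} \approx 2002.3$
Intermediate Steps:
$w = - \frac{1830}{1493}$ ($w = 1830 \left(- \frac{1}{1493}\right) = - \frac{1830}{1493} \approx -1.2257$)
$\left(2003 + w\right) - \frac{792}{-1621} = \left(2003 - \frac{1830}{1493}\right) - \frac{792}{-1621} = \frac{2988649}{1493} - - \frac{792}{1621} = \frac{2988649}{1493} + \frac{792}{1621} = \frac{4845782485}{2420153}$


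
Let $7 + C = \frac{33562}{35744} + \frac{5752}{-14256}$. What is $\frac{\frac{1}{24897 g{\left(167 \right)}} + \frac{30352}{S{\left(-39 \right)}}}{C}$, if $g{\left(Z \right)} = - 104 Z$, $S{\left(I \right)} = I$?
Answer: $\frac{223284797259376842}{1854697258569233} \approx 120.39$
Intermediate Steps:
$C = - \frac{102940777}{15923952}$ ($C = -7 + \left(\frac{33562}{35744} + \frac{5752}{-14256}\right) = -7 + \left(33562 \cdot \frac{1}{35744} + 5752 \left(- \frac{1}{14256}\right)\right) = -7 + \left(\frac{16781}{17872} - \frac{719}{1782}\right) = -7 + \frac{8526887}{15923952} = - \frac{102940777}{15923952} \approx -6.4645$)
$\frac{\frac{1}{24897 g{\left(167 \right)}} + \frac{30352}{S{\left(-39 \right)}}}{C} = \frac{\frac{1}{24897 \left(\left(-104\right) 167\right)} + \frac{30352}{-39}}{- \frac{102940777}{15923952}} = \left(\frac{1}{24897 \left(-17368\right)} + 30352 \left(- \frac{1}{39}\right)\right) \left(- \frac{15923952}{102940777}\right) = \left(\frac{1}{24897} \left(- \frac{1}{17368}\right) - \frac{30352}{39}\right) \left(- \frac{15923952}{102940777}\right) = \left(- \frac{1}{432411096} - \frac{30352}{39}\right) \left(- \frac{15923952}{102940777}\right) = \left(- \frac{336526707329}{432411096}\right) \left(- \frac{15923952}{102940777}\right) = \frac{223284797259376842}{1854697258569233}$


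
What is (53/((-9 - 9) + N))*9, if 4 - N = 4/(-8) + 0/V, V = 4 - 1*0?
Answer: -106/3 ≈ -35.333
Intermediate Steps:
V = 4 (V = 4 + 0 = 4)
N = 9/2 (N = 4 - (4/(-8) + 0/4) = 4 - (4*(-⅛) + 0*(¼)) = 4 - (-½ + 0) = 4 - 1*(-½) = 4 + ½ = 9/2 ≈ 4.5000)
(53/((-9 - 9) + N))*9 = (53/((-9 - 9) + 9/2))*9 = (53/(-18 + 9/2))*9 = (53/(-27/2))*9 = (53*(-2/27))*9 = -106/27*9 = -106/3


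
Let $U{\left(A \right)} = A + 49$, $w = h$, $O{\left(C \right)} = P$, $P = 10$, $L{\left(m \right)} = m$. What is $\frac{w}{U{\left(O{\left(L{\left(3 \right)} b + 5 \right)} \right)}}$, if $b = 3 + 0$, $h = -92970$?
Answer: $- \frac{92970}{59} \approx -1575.8$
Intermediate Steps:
$b = 3$
$O{\left(C \right)} = 10$
$w = -92970$
$U{\left(A \right)} = 49 + A$
$\frac{w}{U{\left(O{\left(L{\left(3 \right)} b + 5 \right)} \right)}} = - \frac{92970}{49 + 10} = - \frac{92970}{59}$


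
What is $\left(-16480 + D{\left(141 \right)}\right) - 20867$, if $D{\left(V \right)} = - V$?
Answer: $-37488$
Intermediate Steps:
$\left(-16480 + D{\left(141 \right)}\right) - 20867 = \left(-16480 - 141\right) - 20867 = -16621 - 20867 = -37488$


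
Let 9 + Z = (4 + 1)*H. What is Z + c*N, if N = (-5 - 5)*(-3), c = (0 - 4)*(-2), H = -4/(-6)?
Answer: 703/3 ≈ 234.33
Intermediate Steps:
H = ⅔ (H = -4*(-⅙) = ⅔ ≈ 0.66667)
c = 8 (c = -4*(-2) = 8)
Z = -17/3 (Z = -9 + (4 + 1)*(⅔) = -9 + 5*(⅔) = -9 + 10/3 = -17/3 ≈ -5.6667)
N = 30 (N = -10*(-3) = 30)
Z + c*N = -17/3 + 8*30 = -17/3 + 240 = 703/3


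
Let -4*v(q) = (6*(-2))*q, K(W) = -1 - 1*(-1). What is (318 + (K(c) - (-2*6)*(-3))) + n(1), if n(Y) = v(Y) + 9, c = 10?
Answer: 294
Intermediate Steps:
K(W) = 0 (K(W) = -1 + 1 = 0)
v(q) = 3*q (v(q) = -6*(-2)*q/4 = -(-3)*q = 3*q)
n(Y) = 9 + 3*Y (n(Y) = 3*Y + 9 = 9 + 3*Y)
(318 + (K(c) - (-2*6)*(-3))) + n(1) = (318 + (0 - (-2*6)*(-3))) + (9 + 3*1) = (318 + (0 - (-12)*(-3))) + (9 + 3) = (318 + (0 - 1*36)) + 12 = (318 + (0 - 36)) + 12 = (318 - 36) + 12 = 282 + 12 = 294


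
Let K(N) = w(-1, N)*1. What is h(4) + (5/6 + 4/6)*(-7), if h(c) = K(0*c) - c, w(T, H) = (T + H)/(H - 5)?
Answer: -143/10 ≈ -14.300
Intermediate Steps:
w(T, H) = (H + T)/(-5 + H)
K(N) = (-1 + N)/(-5 + N) (K(N) = ((N - 1)/(-5 + N))*1 = ((-1 + N)/(-5 + N))*1 = (-1 + N)/(-5 + N))
h(c) = 1/5 - c (h(c) = (-1 + 0*c)/(-5 + 0*c) - c = (-1 + 0)/(-5 + 0) - c = -1/(-5) - c = -1/5*(-1) - c = 1/5 - c)
h(4) + (5/6 + 4/6)*(-7) = (1/5 - 1*4) + (5/6 + 4/6)*(-7) = (1/5 - 4) + (5*(1/6) + 4*(1/6))*(-7) = -19/5 + (5/6 + 2/3)*(-7) = -19/5 + (3/2)*(-7) = -19/5 - 21/2 = -143/10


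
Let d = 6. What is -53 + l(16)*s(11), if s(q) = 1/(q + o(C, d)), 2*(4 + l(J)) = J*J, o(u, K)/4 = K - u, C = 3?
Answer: -1095/23 ≈ -47.609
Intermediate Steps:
o(u, K) = -4*u + 4*K (o(u, K) = 4*(K - u) = -4*u + 4*K)
l(J) = -4 + J**2/2 (l(J) = -4 + (J*J)/2 = -4 + J**2/2)
s(q) = 1/(12 + q) (s(q) = 1/(q + (-4*3 + 4*6)) = 1/(q + (-12 + 24)) = 1/(q + 12) = 1/(12 + q))
-53 + l(16)*s(11) = -53 + (-4 + (1/2)*16**2)/(12 + 11) = -53 + (-4 + (1/2)*256)/23 = -53 + (-4 + 128)*(1/23) = -53 + 124*(1/23) = -53 + 124/23 = -1095/23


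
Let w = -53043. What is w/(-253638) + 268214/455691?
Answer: 10244497805/12842283762 ≈ 0.79772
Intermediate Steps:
w/(-253638) + 268214/455691 = -53043/(-253638) + 268214/455691 = -53043*(-1/253638) + 268214*(1/455691) = 17681/84546 + 268214/455691 = 10244497805/12842283762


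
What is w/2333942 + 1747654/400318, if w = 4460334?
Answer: 1466118764570/233579748389 ≈ 6.2767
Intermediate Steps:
w/2333942 + 1747654/400318 = 4460334/2333942 + 1747654/400318 = 4460334*(1/2333942) + 1747654*(1/400318) = 2230167/1166971 + 873827/200159 = 1466118764570/233579748389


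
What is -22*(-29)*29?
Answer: 18502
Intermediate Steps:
-22*(-29)*29 = 638*29 = 18502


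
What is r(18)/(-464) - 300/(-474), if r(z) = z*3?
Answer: 9467/18328 ≈ 0.51653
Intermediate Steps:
r(z) = 3*z
r(18)/(-464) - 300/(-474) = (3*18)/(-464) - 300/(-474) = 54*(-1/464) - 300*(-1/474) = -27/232 + 50/79 = 9467/18328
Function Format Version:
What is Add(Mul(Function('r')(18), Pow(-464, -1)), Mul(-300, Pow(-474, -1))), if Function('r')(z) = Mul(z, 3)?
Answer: Rational(9467, 18328) ≈ 0.51653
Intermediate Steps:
Function('r')(z) = Mul(3, z)
Add(Mul(Function('r')(18), Pow(-464, -1)), Mul(-300, Pow(-474, -1))) = Add(Mul(Mul(3, 18), Pow(-464, -1)), Mul(-300, Pow(-474, -1))) = Add(Mul(54, Rational(-1, 464)), Mul(-300, Rational(-1, 474))) = Add(Rational(-27, 232), Rational(50, 79)) = Rational(9467, 18328)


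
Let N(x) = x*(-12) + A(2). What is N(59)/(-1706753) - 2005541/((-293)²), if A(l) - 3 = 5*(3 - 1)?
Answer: -3422903453318/146523038297 ≈ -23.361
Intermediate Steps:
A(l) = 13 (A(l) = 3 + 5*(3 - 1) = 3 + 5*2 = 3 + 10 = 13)
N(x) = 13 - 12*x (N(x) = x*(-12) + 13 = -12*x + 13 = 13 - 12*x)
N(59)/(-1706753) - 2005541/((-293)²) = (13 - 12*59)/(-1706753) - 2005541/((-293)²) = (13 - 708)*(-1/1706753) - 2005541/85849 = -695*(-1/1706753) - 2005541*1/85849 = 695/1706753 - 2005541/85849 = -3422903453318/146523038297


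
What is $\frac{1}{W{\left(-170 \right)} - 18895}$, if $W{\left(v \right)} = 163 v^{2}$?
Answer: $\frac{1}{4691805} \approx 2.1314 \cdot 10^{-7}$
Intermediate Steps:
$\frac{1}{W{\left(-170 \right)} - 18895} = \frac{1}{163 \left(-170\right)^{2} - 18895} = \frac{1}{163 \cdot 28900 - 18895} = \frac{1}{4710700 - 18895} = \frac{1}{4691805}$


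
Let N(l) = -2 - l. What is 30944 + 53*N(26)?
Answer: 29460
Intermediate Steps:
30944 + 53*N(26) = 30944 + 53*(-2 - 1*26) = 30944 + 53*(-2 - 26) = 30944 + 53*(-28) = 30944 - 1484 = 29460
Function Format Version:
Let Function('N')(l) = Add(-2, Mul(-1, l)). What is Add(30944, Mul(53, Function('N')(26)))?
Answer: 29460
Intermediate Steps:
Add(30944, Mul(53, Function('N')(26))) = Add(30944, Mul(53, Add(-2, Mul(-1, 26)))) = Add(30944, Mul(53, Add(-2, -26))) = Add(30944, Mul(53, -28)) = Add(30944, -1484) = 29460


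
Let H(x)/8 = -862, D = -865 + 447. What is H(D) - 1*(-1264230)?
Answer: 1257334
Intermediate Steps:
D = -418
H(x) = -6896 (H(x) = 8*(-862) = -6896)
H(D) - 1*(-1264230) = -6896 - 1*(-1264230) = -6896 + 1264230 = 1257334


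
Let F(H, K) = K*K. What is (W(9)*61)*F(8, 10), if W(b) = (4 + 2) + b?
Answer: 91500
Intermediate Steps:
F(H, K) = K**2
W(b) = 6 + b
(W(9)*61)*F(8, 10) = ((6 + 9)*61)*10**2 = (15*61)*100 = 915*100 = 91500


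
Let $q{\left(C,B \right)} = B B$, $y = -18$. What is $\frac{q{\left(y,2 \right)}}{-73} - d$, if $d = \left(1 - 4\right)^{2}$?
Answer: $- \frac{661}{73} \approx -9.0548$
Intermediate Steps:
$q{\left(C,B \right)} = B^{2}$
$d = 9$ ($d = \left(-3\right)^{2} = 9$)
$\frac{q{\left(y,2 \right)}}{-73} - d = \frac{2^{2}}{-73} - 9 = 4 \left(- \frac{1}{73}\right) - 9 = - \frac{4}{73} - 9 = - \frac{661}{73}$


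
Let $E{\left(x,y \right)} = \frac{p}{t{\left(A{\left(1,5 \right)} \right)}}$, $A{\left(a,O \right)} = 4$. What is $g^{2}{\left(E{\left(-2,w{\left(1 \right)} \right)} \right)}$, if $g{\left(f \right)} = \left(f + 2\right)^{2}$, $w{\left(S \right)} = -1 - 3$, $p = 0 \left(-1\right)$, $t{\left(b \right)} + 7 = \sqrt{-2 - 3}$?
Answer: $16$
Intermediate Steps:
$t{\left(b \right)} = -7 + i \sqrt{5}$ ($t{\left(b \right)} = -7 + \sqrt{-2 - 3} = -7 + \sqrt{-5} = -7 + i \sqrt{5}$)
$p = 0$
$w{\left(S \right)} = -4$
$E{\left(x,y \right)} = 0$ ($E{\left(x,y \right)} = \frac{0}{-7 + i \sqrt{5}} = 0$)
$g{\left(f \right)} = \left(2 + f\right)^{2}$
$g^{2}{\left(E{\left(-2,w{\left(1 \right)} \right)} \right)} = \left(\left(2 + 0\right)^{2}\right)^{2} = \left(2^{2}\right)^{2} = 4^{2} = 16$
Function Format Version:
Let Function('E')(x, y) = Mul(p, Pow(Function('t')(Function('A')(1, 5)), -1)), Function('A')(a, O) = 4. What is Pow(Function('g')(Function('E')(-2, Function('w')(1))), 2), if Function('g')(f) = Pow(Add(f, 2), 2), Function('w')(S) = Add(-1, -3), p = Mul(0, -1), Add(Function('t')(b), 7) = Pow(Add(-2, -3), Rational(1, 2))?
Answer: 16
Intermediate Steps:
Function('t')(b) = Add(-7, Mul(I, Pow(5, Rational(1, 2)))) (Function('t')(b) = Add(-7, Pow(Add(-2, -3), Rational(1, 2))) = Add(-7, Pow(-5, Rational(1, 2))) = Add(-7, Mul(I, Pow(5, Rational(1, 2)))))
p = 0
Function('w')(S) = -4
Function('E')(x, y) = 0 (Function('E')(x, y) = Mul(0, Pow(Add(-7, Mul(I, Pow(5, Rational(1, 2)))), -1)) = 0)
Function('g')(f) = Pow(Add(2, f), 2)
Pow(Function('g')(Function('E')(-2, Function('w')(1))), 2) = Pow(Pow(Add(2, 0), 2), 2) = Pow(Pow(2, 2), 2) = Pow(4, 2) = 16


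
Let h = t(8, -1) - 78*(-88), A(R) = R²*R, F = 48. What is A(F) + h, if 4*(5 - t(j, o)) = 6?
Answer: 234919/2 ≈ 1.1746e+5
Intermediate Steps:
t(j, o) = 7/2 (t(j, o) = 5 - ¼*6 = 5 - 3/2 = 7/2)
A(R) = R³
h = 13735/2 (h = 7/2 - 78*(-88) = 7/2 + 6864 = 13735/2 ≈ 6867.5)
A(F) + h = 48³ + 13735/2 = 110592 + 13735/2 = 234919/2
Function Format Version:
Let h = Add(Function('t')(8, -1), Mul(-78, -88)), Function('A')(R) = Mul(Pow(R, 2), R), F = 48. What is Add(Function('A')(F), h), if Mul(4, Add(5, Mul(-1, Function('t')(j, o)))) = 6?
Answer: Rational(234919, 2) ≈ 1.1746e+5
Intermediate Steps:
Function('t')(j, o) = Rational(7, 2) (Function('t')(j, o) = Add(5, Mul(Rational(-1, 4), 6)) = Add(5, Rational(-3, 2)) = Rational(7, 2))
Function('A')(R) = Pow(R, 3)
h = Rational(13735, 2) (h = Add(Rational(7, 2), Mul(-78, -88)) = Add(Rational(7, 2), 6864) = Rational(13735, 2) ≈ 6867.5)
Add(Function('A')(F), h) = Add(Pow(48, 3), Rational(13735, 2)) = Add(110592, Rational(13735, 2)) = Rational(234919, 2)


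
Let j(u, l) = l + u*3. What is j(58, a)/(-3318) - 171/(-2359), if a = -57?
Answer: 13875/372722 ≈ 0.037226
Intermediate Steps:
j(u, l) = l + 3*u
j(58, a)/(-3318) - 171/(-2359) = (-57 + 3*58)/(-3318) - 171/(-2359) = (-57 + 174)*(-1/3318) - 171*(-1/2359) = 117*(-1/3318) + 171/2359 = -39/1106 + 171/2359 = 13875/372722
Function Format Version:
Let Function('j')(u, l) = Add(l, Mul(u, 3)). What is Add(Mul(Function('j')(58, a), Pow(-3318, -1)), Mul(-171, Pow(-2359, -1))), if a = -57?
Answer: Rational(13875, 372722) ≈ 0.037226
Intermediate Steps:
Function('j')(u, l) = Add(l, Mul(3, u))
Add(Mul(Function('j')(58, a), Pow(-3318, -1)), Mul(-171, Pow(-2359, -1))) = Add(Mul(Add(-57, Mul(3, 58)), Pow(-3318, -1)), Mul(-171, Pow(-2359, -1))) = Add(Mul(Add(-57, 174), Rational(-1, 3318)), Mul(-171, Rational(-1, 2359))) = Add(Mul(117, Rational(-1, 3318)), Rational(171, 2359)) = Add(Rational(-39, 1106), Rational(171, 2359)) = Rational(13875, 372722)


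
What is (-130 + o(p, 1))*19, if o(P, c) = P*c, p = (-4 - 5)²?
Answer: -931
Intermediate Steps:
p = 81 (p = (-9)² = 81)
(-130 + o(p, 1))*19 = (-130 + 81*1)*19 = (-130 + 81)*19 = -49*19 = -931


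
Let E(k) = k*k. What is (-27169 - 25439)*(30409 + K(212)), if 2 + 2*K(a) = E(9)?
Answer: -1601834688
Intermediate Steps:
E(k) = k²
K(a) = 79/2 (K(a) = -1 + (½)*9² = -1 + (½)*81 = -1 + 81/2 = 79/2)
(-27169 - 25439)*(30409 + K(212)) = (-27169 - 25439)*(30409 + 79/2) = -52608*60897/2 = -1601834688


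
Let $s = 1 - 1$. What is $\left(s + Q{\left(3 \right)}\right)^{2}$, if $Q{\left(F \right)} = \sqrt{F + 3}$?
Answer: $6$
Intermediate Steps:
$Q{\left(F \right)} = \sqrt{3 + F}$
$s = 0$
$\left(s + Q{\left(3 \right)}\right)^{2} = \left(0 + \sqrt{3 + 3}\right)^{2} = \left(0 + \sqrt{6}\right)^{2} = \left(\sqrt{6}\right)^{2} = 6$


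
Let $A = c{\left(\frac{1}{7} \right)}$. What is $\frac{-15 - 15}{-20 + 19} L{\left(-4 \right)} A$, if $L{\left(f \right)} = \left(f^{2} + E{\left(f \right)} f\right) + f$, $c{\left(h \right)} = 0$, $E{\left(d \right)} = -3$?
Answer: $0$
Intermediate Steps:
$A = 0$
$L{\left(f \right)} = f^{2} - 2 f$ ($L{\left(f \right)} = \left(f^{2} - 3 f\right) + f = f^{2} - 2 f$)
$\frac{-15 - 15}{-20 + 19} L{\left(-4 \right)} A = \frac{-15 - 15}{-20 + 19} \left(- 4 \left(-2 - 4\right)\right) 0 = - \frac{30}{-1} \left(\left(-4\right) \left(-6\right)\right) 0 = \left(-30\right) \left(-1\right) 24 \cdot 0 = 30 \cdot 24 \cdot 0 = 720 \cdot 0 = 0$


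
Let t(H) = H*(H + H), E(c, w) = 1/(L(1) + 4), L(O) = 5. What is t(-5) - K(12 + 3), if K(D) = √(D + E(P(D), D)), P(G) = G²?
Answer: 50 - 2*√34/3 ≈ 46.113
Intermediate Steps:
E(c, w) = ⅑ (E(c, w) = 1/(5 + 4) = 1/9 = ⅑)
t(H) = 2*H² (t(H) = H*(2*H) = 2*H²)
K(D) = √(⅑ + D) (K(D) = √(D + ⅑) = √(⅑ + D))
t(-5) - K(12 + 3) = 2*(-5)² - √(1 + 9*(12 + 3))/3 = 2*25 - √(1 + 9*15)/3 = 50 - √(1 + 135)/3 = 50 - √136/3 = 50 - 2*√34/3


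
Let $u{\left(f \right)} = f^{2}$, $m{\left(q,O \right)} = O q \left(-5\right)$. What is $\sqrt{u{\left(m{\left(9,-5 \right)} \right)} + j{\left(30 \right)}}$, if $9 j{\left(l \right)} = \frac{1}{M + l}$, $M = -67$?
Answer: $\frac{2 \sqrt{155937647}}{111} \approx 225.0$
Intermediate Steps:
$m{\left(q,O \right)} = - 5 O q$
$j{\left(l \right)} = \frac{1}{9 \left(-67 + l\right)}$
$\sqrt{u{\left(m{\left(9,-5 \right)} \right)} + j{\left(30 \right)}} = \sqrt{\left(\left(-5\right) \left(-5\right) 9\right)^{2} + \frac{1}{9 \left(-67 + 30\right)}} = \sqrt{225^{2} + \frac{1}{9 \left(-37\right)}} = \sqrt{50625 + \frac{1}{9} \left(- \frac{1}{37}\right)} = \sqrt{50625 - \frac{1}{333}} = \sqrt{\frac{16858124}{333}} = \frac{2 \sqrt{155937647}}{111}$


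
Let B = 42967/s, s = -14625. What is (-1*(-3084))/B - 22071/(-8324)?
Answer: -374493209343/357657308 ≈ -1047.1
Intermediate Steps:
B = -42967/14625 (B = 42967/(-14625) = 42967*(-1/14625) = -42967/14625 ≈ -2.9379)
(-1*(-3084))/B - 22071/(-8324) = (-1*(-3084))/(-42967/14625) - 22071/(-8324) = 3084*(-14625/42967) - 22071*(-1/8324) = -45103500/42967 + 22071/8324 = -374493209343/357657308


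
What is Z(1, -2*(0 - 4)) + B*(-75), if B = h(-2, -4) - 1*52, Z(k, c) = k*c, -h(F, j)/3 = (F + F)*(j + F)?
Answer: 9308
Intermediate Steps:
h(F, j) = -6*F*(F + j) (h(F, j) = -3*(F + F)*(j + F) = -3*2*F*(F + j) = -6*F*(F + j))
Z(k, c) = c*k
B = -124 (B = -6*(-2)*(-2 - 4) - 1*52 = -6*(-2)*(-6) - 52 = -72 - 52 = -124)
Z(1, -2*(0 - 4)) + B*(-75) = -2*(0 - 4)*1 - 124*(-75) = -2*(-4)*1 + 9300 = 8*1 + 9300 = 8 + 9300 = 9308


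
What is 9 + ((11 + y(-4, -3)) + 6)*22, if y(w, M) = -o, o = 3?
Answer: 317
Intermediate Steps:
y(w, M) = -3 (y(w, M) = -1*3 = -3)
9 + ((11 + y(-4, -3)) + 6)*22 = 9 + ((11 - 3) + 6)*22 = 9 + (8 + 6)*22 = 9 + 14*22 = 9 + 308 = 317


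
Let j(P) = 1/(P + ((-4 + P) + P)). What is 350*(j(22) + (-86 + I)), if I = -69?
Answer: -1681575/31 ≈ -54244.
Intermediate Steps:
j(P) = 1/(-4 + 3*P) (j(P) = 1/(P + (-4 + 2*P)) = 1/(-4 + 3*P))
350*(j(22) + (-86 + I)) = 350*(1/(-4 + 3*22) + (-86 - 69)) = 350*(1/(-4 + 66) - 155) = 350*(1/62 - 155) = 350*(-9609/62) = -1681575/31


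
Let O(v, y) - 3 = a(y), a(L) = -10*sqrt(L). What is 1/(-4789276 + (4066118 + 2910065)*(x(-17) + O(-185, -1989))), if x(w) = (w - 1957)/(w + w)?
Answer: 60858812227/1424376194601709177772 + 30241753305*I*sqrt(221)/1424376194601709177772 ≈ 4.2727e-11 + 3.1563e-10*I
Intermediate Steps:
x(w) = (-1957 + w)/(2*w) (x(w) = (-1957 + w)/((2*w)) = (-1957 + w)*(1/(2*w)) = (-1957 + w)/(2*w))
O(v, y) = 3 - 10*sqrt(y)
1/(-4789276 + (4066118 + 2910065)*(x(-17) + O(-185, -1989))) = 1/(-4789276 + (4066118 + 2910065)*((1/2)*(-1957 - 17)/(-17) + (3 - 30*I*sqrt(221)))) = 1/(-4789276 + 6976183*((1/2)*(-1/17)*(-1974) + (3 - 30*I*sqrt(221)))) = 1/(-4789276 + 6976183*(987/17 + (3 - 30*I*sqrt(221)))) = 1/(-4789276 + 6976183*(1038/17 - 30*I*sqrt(221))) = 1/(-4789276 + (7241277954/17 - 209285490*I*sqrt(221))) = 1/(7159860262/17 - 209285490*I*sqrt(221))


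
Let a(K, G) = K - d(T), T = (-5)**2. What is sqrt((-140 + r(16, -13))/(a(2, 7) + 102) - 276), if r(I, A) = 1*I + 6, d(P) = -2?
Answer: I*sqrt(778411)/53 ≈ 16.647*I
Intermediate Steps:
T = 25
a(K, G) = 2 + K (a(K, G) = K - 1*(-2) = K + 2 = 2 + K)
r(I, A) = 6 + I (r(I, A) = I + 6 = 6 + I)
sqrt((-140 + r(16, -13))/(a(2, 7) + 102) - 276) = sqrt((-140 + (6 + 16))/((2 + 2) + 102) - 276) = sqrt((-140 + 22)/(4 + 102) - 276) = sqrt(-118/106 - 276) = sqrt(-118*1/106 - 276) = sqrt(-59/53 - 276) = sqrt(-14687/53) = I*sqrt(778411)/53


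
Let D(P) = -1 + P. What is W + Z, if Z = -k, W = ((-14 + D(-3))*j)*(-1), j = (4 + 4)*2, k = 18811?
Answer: -18523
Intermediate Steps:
j = 16 (j = 8*2 = 16)
W = 288 (W = ((-14 + (-1 - 3))*16)*(-1) = ((-14 - 4)*16)*(-1) = -18*16*(-1) = -288*(-1) = 288)
Z = -18811 (Z = -1*18811 = -18811)
W + Z = 288 - 18811 = -18523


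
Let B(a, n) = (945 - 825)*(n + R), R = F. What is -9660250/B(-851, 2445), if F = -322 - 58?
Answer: -193205/4956 ≈ -38.984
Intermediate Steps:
F = -380
R = -380
B(a, n) = -45600 + 120*n (B(a, n) = (945 - 825)*(n - 380) = 120*(-380 + n) = -45600 + 120*n)
-9660250/B(-851, 2445) = -9660250/(-45600 + 120*2445) = -9660250/(-45600 + 293400) = -9660250/247800 = -9660250*1/247800 = -193205/4956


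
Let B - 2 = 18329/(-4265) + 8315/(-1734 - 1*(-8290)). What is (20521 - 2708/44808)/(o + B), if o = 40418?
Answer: 3213814415328550/6329761016226951 ≈ 0.50773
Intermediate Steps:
B = -28778769/27961340 (B = 2 + (18329/(-4265) + 8315/(-1734 - 1*(-8290))) = 2 + (18329*(-1/4265) + 8315/(-1734 + 8290)) = 2 + (-18329/4265 + 8315/6556) = 2 - 84701449/27961340 = -28778769/27961340 ≈ -1.0292)
(20521 - 2708/44808)/(o + B) = (20521 - 2708/44808)/(40418 - 28778769/27961340) = (20521 - 2708*1/44808)/(1130112661351/27961340) = (20521 - 677/11202)*(27961340/1130112661351) = (229875565/11202)*(27961340/1130112661351) = 3213814415328550/6329761016226951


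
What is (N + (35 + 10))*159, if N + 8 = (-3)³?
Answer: 1590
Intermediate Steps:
N = -35 (N = -8 + (-3)³ = -8 - 27 = -35)
(N + (35 + 10))*159 = (-35 + (35 + 10))*159 = (-35 + 45)*159 = 10*159 = 1590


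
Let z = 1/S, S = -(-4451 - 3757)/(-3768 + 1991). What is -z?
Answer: 1777/8208 ≈ 0.21650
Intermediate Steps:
S = -8208/1777 (S = -(-8208)/(-1777) = -(-8208)*(-1)/1777 = -1*8208/1777 = -8208/1777 ≈ -4.6190)
z = -1777/8208 (z = 1/(-8208/1777) = -1777/8208 ≈ -0.21650)
-z = -1*(-1777/8208) = 1777/8208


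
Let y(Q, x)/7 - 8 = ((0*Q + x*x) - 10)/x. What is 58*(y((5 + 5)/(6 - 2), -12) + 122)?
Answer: 17371/3 ≈ 5790.3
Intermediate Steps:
y(Q, x) = 56 + 7*(-10 + x²)/x (y(Q, x) = 56 + 7*(((0*Q + x*x) - 10)/x) = 56 + 7*(((0 + x²) - 10)/x) = 56 + 7*((x² - 10)/x) = 56 + 7*((-10 + x²)/x) = 56 + 7*(-10 + x²)/x)
58*(y((5 + 5)/(6 - 2), -12) + 122) = 58*((56 - 70/(-12) + 7*(-12)) + 122) = 58*((56 - 70*(-1/12) - 84) + 122) = 58*((56 + 35/6 - 84) + 122) = 58*(-133/6 + 122) = 58*(599/6) = 17371/3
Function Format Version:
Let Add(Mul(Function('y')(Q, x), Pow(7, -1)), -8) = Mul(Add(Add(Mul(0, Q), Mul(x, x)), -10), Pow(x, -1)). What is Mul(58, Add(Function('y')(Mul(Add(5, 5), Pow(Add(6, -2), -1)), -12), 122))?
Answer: Rational(17371, 3) ≈ 5790.3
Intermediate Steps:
Function('y')(Q, x) = Add(56, Mul(7, Pow(x, -1), Add(-10, Pow(x, 2)))) (Function('y')(Q, x) = Add(56, Mul(7, Mul(Add(Add(Mul(0, Q), Mul(x, x)), -10), Pow(x, -1)))) = Add(56, Mul(7, Mul(Add(Add(0, Pow(x, 2)), -10), Pow(x, -1)))) = Add(56, Mul(7, Mul(Add(Pow(x, 2), -10), Pow(x, -1)))) = Add(56, Mul(7, Mul(Add(-10, Pow(x, 2)), Pow(x, -1)))) = Add(56, Mul(7, Mul(Pow(x, -1), Add(-10, Pow(x, 2))))) = Add(56, Mul(7, Pow(x, -1), Add(-10, Pow(x, 2)))))
Mul(58, Add(Function('y')(Mul(Add(5, 5), Pow(Add(6, -2), -1)), -12), 122)) = Mul(58, Add(Add(56, Mul(-70, Pow(-12, -1)), Mul(7, -12)), 122)) = Mul(58, Add(Add(56, Mul(-70, Rational(-1, 12)), -84), 122)) = Mul(58, Add(Add(56, Rational(35, 6), -84), 122)) = Mul(58, Add(Rational(-133, 6), 122)) = Mul(58, Rational(599, 6)) = Rational(17371, 3)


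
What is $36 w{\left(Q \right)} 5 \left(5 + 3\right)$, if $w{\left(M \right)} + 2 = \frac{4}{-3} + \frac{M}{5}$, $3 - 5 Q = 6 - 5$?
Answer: $- \frac{23424}{5} \approx -4684.8$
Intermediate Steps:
$Q = \frac{2}{5}$ ($Q = \frac{3}{5} - \frac{6 - 5}{5} = \frac{3}{5} - \frac{1}{5} = \frac{2}{5} \approx 0.4$)
$w{\left(M \right)} = - \frac{10}{3} + \frac{M}{5}$ ($w{\left(M \right)} = -2 + \left(\frac{4}{-3} + \frac{M}{5}\right) = -2 + \left(4 \left(- \frac{1}{3}\right) + M \frac{1}{5}\right) = -2 + \left(- \frac{4}{3} + \frac{M}{5}\right) = - \frac{10}{3} + \frac{M}{5}$)
$36 w{\left(Q \right)} 5 \left(5 + 3\right) = 36 \left(- \frac{10}{3} + \frac{1}{5} \cdot \frac{2}{5}\right) 5 \left(5 + 3\right) = 36 \left(- \frac{10}{3} + \frac{2}{25}\right) 5 \cdot 8 = 36 \left(- \frac{244}{75}\right) 40 = \left(- \frac{2928}{25}\right) 40 = - \frac{23424}{5}$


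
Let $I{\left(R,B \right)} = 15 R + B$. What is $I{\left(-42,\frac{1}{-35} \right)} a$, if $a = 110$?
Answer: $- \frac{485122}{7} \approx -69303.0$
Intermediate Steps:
$I{\left(R,B \right)} = B + 15 R$
$I{\left(-42,\frac{1}{-35} \right)} a = \left(\frac{1}{-35} + 15 \left(-42\right)\right) 110 = \left(- \frac{1}{35} - 630\right) 110 = \left(- \frac{22051}{35}\right) 110 = - \frac{485122}{7}$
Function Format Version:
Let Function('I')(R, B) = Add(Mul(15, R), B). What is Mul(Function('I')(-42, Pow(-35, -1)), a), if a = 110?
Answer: Rational(-485122, 7) ≈ -69303.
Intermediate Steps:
Function('I')(R, B) = Add(B, Mul(15, R))
Mul(Function('I')(-42, Pow(-35, -1)), a) = Mul(Add(Pow(-35, -1), Mul(15, -42)), 110) = Mul(Add(Rational(-1, 35), -630), 110) = Mul(Rational(-22051, 35), 110) = Rational(-485122, 7)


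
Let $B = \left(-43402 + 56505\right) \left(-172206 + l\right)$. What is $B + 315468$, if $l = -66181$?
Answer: $-3123269393$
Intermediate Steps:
$B = -3123584861$ ($B = \left(-43402 + 56505\right) \left(-172206 - 66181\right) = 13103 \left(-238387\right) = -3123584861$)
$B + 315468 = -3123584861 + 315468 = -3123269393$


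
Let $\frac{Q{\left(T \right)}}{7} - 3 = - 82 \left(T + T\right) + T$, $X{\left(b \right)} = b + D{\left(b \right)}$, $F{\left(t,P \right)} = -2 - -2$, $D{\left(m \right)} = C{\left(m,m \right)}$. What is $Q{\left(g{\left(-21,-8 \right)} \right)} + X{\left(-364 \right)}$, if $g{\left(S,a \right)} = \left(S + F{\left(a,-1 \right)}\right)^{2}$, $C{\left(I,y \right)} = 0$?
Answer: $-503524$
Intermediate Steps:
$D{\left(m \right)} = 0$
$F{\left(t,P \right)} = 0$ ($F{\left(t,P \right)} = -2 + 2 = 0$)
$X{\left(b \right)} = b$ ($X{\left(b \right)} = b + 0 = b$)
$g{\left(S,a \right)} = S^{2}$ ($g{\left(S,a \right)} = \left(S + 0\right)^{2} = S^{2}$)
$Q{\left(T \right)} = 21 - 1141 T$ ($Q{\left(T \right)} = 21 + 7 \left(- 82 \left(T + T\right) + T\right) = 21 + 7 \left(- 82 \cdot 2 T + T\right) = 21 + 7 \left(- 164 T + T\right) = 21 + 7 \left(- 163 T\right) = 21 - 1141 T$)
$Q{\left(g{\left(-21,-8 \right)} \right)} + X{\left(-364 \right)} = \left(21 - 1141 \left(-21\right)^{2}\right) - 364 = \left(21 - 503181\right) - 364 = -503160 - 364 = -503524$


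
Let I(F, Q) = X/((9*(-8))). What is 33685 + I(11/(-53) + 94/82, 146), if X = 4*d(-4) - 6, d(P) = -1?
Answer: 1212665/36 ≈ 33685.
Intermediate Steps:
X = -10 (X = 4*(-1) - 6 = -4 - 6 = -10)
I(F, Q) = 5/36 (I(F, Q) = -10/(9*(-8)) = -10/(-72) = -10*(-1/72) = 5/36)
33685 + I(11/(-53) + 94/82, 146) = 33685 + 5/36 = 1212665/36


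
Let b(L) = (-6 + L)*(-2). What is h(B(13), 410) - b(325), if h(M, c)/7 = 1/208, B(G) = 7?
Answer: 132711/208 ≈ 638.03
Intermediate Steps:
h(M, c) = 7/208
b(L) = 12 - 2*L
h(B(13), 410) - b(325) = 7/208 - (12 - 2*325) = 7/208 - (12 - 650) = 7/208 - 1*(-638) = 7/208 + 638 = 132711/208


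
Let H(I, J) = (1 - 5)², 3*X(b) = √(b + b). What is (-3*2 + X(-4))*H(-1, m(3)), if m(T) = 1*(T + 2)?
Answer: -96 + 32*I*√2/3 ≈ -96.0 + 15.085*I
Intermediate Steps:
X(b) = √2*√b/3 (X(b) = √(b + b)/3 = √(2*b)/3 = (√2*√b)/3 = √2*√b/3)
m(T) = 2 + T (m(T) = 1*(2 + T) = 2 + T)
H(I, J) = 16 (H(I, J) = (-4)² = 16)
(-3*2 + X(-4))*H(-1, m(3)) = (-3*2 + √2*√(-4)/3)*16 = (-6 + √2*(2*I)/3)*16 = (-6 + 2*I*√2/3)*16 = -96 + 32*I*√2/3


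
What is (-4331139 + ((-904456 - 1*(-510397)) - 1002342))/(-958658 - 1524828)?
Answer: 2863770/1241743 ≈ 2.3063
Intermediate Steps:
(-4331139 + ((-904456 - 1*(-510397)) - 1002342))/(-958658 - 1524828) = (-4331139 + ((-904456 + 510397) - 1002342))/(-2483486) = (-4331139 + (-394059 - 1002342))*(-1/2483486) = (-4331139 - 1396401)*(-1/2483486) = -5727540*(-1/2483486) = 2863770/1241743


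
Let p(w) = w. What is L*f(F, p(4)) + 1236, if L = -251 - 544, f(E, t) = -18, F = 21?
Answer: 15546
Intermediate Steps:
L = -795
L*f(F, p(4)) + 1236 = -795*(-18) + 1236 = 14310 + 1236 = 15546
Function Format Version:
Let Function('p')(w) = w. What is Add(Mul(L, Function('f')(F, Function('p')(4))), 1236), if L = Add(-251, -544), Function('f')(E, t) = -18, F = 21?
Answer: 15546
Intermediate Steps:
L = -795
Add(Mul(L, Function('f')(F, Function('p')(4))), 1236) = Add(Mul(-795, -18), 1236) = Add(14310, 1236) = 15546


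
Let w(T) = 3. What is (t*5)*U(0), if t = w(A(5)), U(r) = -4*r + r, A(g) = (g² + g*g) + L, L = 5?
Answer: 0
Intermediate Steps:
A(g) = 5 + 2*g² (A(g) = (g² + g*g) + 5 = (g² + g²) + 5 = 2*g² + 5 = 5 + 2*g²)
U(r) = -3*r
t = 3
(t*5)*U(0) = (3*5)*(-3*0) = 15*0 = 0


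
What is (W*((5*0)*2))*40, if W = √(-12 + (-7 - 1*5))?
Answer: 0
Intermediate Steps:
W = 2*I*√6 (W = √(-12 + (-7 - 5)) = √(-12 - 12) = √(-24) = 2*I*√6 ≈ 4.899*I)
(W*((5*0)*2))*40 = ((2*I*√6)*((5*0)*2))*40 = ((2*I*√6)*(0*2))*40 = ((2*I*√6)*0)*40 = 0*40 = 0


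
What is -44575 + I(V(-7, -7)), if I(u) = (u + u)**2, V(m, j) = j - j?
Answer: -44575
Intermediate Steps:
V(m, j) = 0
I(u) = 4*u**2 (I(u) = (2*u)**2 = 4*u**2)
-44575 + I(V(-7, -7)) = -44575 + 4*0**2 = -44575 + 4*0 = -44575 + 0 = -44575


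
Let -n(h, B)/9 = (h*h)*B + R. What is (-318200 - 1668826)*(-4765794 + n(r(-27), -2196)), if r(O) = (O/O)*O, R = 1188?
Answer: -19137981308220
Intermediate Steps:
r(O) = O (r(O) = 1*O = O)
n(h, B) = -10692 - 9*B*h² (n(h, B) = -9*((h*h)*B + 1188) = -9*(h²*B + 1188) = -9*(B*h² + 1188) = -9*(1188 + B*h²) = -10692 - 9*B*h²)
(-318200 - 1668826)*(-4765794 + n(r(-27), -2196)) = (-318200 - 1668826)*(-4765794 + (-10692 - 9*(-2196)*(-27)²)) = -1987026*(-4765794 + (-10692 - 9*(-2196)*729)) = -1987026*(-4765794 + (-10692 + 14407956)) = -1987026*(-4765794 + 14397264) = -1987026*9631470 = -19137981308220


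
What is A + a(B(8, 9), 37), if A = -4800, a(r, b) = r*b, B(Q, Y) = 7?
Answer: -4541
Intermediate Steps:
a(r, b) = b*r
A + a(B(8, 9), 37) = -4800 + 37*7 = -4800 + 259 = -4541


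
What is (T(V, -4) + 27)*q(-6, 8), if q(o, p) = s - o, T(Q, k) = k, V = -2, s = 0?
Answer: 138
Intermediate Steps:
q(o, p) = -o (q(o, p) = 0 - o = -o)
(T(V, -4) + 27)*q(-6, 8) = (-4 + 27)*(-1*(-6)) = 23*6 = 138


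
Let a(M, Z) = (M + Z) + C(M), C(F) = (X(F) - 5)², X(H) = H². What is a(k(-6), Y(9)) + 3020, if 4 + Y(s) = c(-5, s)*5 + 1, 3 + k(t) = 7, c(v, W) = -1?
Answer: 3137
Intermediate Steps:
k(t) = 4 (k(t) = -3 + 7 = 4)
Y(s) = -8 (Y(s) = -4 + (-1*5 + 1) = -4 + (-5 + 1) = -4 - 4 = -8)
C(F) = (-5 + F²)² (C(F) = (F² - 5)² = (-5 + F²)²)
a(M, Z) = M + Z + (-5 + M²)² (a(M, Z) = (M + Z) + (-5 + M²)² = M + Z + (-5 + M²)²)
a(k(-6), Y(9)) + 3020 = (4 - 8 + (-5 + 4²)²) + 3020 = (4 - 8 + (-5 + 16)²) + 3020 = (4 - 8 + 11²) + 3020 = (4 - 8 + 121) + 3020 = 117 + 3020 = 3137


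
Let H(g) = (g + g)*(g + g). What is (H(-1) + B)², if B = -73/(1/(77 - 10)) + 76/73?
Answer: 127217055625/5329 ≈ 2.3873e+7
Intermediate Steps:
B = -356967/73 (B = -73/(1/67) + 76*(1/73) = -73/1/67 + 76/73 = -73*67 + 76/73 = -4891 + 76/73 = -356967/73 ≈ -4890.0)
H(g) = 4*g² (H(g) = (2*g)*(2*g) = 4*g²)
(H(-1) + B)² = (4*(-1)² - 356967/73)² = (4*1 - 356967/73)² = (4 - 356967/73)² = (-356675/73)² = 127217055625/5329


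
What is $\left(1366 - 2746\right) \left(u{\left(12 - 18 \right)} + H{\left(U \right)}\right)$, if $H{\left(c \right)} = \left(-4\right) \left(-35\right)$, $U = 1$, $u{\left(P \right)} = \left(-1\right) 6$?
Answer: $-184920$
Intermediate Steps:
$u{\left(P \right)} = -6$
$H{\left(c \right)} = 140$
$\left(1366 - 2746\right) \left(u{\left(12 - 18 \right)} + H{\left(U \right)}\right) = \left(1366 - 2746\right) \left(-6 + 140\right) = \left(-1380\right) 134 = -184920$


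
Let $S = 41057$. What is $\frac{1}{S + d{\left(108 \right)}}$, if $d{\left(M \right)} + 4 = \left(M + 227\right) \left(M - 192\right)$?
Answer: $\frac{1}{12913} \approx 7.7441 \cdot 10^{-5}$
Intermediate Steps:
$d{\left(M \right)} = -4 + \left(-192 + M\right) \left(227 + M\right)$ ($d{\left(M \right)} = -4 + \left(M + 227\right) \left(M - 192\right) = -4 + \left(227 + M\right) \left(-192 + M\right) = -4 + \left(-192 + M\right) \left(227 + M\right)$)
$\frac{1}{S + d{\left(108 \right)}} = \frac{1}{41057 + \left(-43588 + 108^{2} + 35 \cdot 108\right)} = \frac{1}{41057 + \left(-43588 + 11664 + 3780\right)} = \frac{1}{41057 - 28144} = \frac{1}{12913}$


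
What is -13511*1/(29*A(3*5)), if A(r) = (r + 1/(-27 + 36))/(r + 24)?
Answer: -4742361/3944 ≈ -1202.4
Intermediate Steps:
A(r) = (⅑ + r)/(24 + r) (A(r) = (r + 1/9)/(24 + r) = (r + ⅑)/(24 + r) = (⅑ + r)/(24 + r))
-13511*1/(29*A(3*5)) = -13511*(24 + 3*5)/(29*(⅑ + 3*5)) = -13511*(24 + 15)/(29*(⅑ + 15)) = -13511/(29*((136/9)/39)) = -13511/(29*((1/39)*(136/9))) = -13511/(29*(136/351)) = -13511/3944/351 = -13511*351/3944 = -4742361/3944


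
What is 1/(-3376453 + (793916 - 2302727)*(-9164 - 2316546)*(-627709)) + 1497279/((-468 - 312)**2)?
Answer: 1099334400748142709148709/446700347373582361316400 ≈ 2.4610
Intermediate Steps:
1/(-3376453 + (793916 - 2302727)*(-9164 - 2316546)*(-627709)) + 1497279/((-468 - 312)**2) = -1/627709/(-3376453 - 1508811*(-2325710)) + 1497279/((-780)**2) = -1/627709/(-3376453 + 3509056830810) + 1497279/608400 = -1/627709/3509053454357 + 1497279*(1/608400) = (1/3509053454357)*(-1/627709) + 499093/202800 = -1/2202664434780978113 + 499093/202800 = 1099334400748142709148709/446700347373582361316400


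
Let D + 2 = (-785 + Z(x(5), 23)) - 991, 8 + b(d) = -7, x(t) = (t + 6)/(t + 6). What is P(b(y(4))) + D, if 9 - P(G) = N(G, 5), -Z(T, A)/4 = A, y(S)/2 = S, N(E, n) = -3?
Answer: -1858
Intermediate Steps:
x(t) = 1 (x(t) = (6 + t)/(6 + t) = 1)
y(S) = 2*S
b(d) = -15 (b(d) = -8 - 7 = -15)
Z(T, A) = -4*A
P(G) = 12 (P(G) = 9 - 1*(-3) = 9 + 3 = 12)
D = -1870 (D = -2 + ((-785 - 4*23) - 991) = -2 + ((-785 - 92) - 991) = -2 + (-877 - 991) = -2 - 1868 = -1870)
P(b(y(4))) + D = 12 - 1870 = -1858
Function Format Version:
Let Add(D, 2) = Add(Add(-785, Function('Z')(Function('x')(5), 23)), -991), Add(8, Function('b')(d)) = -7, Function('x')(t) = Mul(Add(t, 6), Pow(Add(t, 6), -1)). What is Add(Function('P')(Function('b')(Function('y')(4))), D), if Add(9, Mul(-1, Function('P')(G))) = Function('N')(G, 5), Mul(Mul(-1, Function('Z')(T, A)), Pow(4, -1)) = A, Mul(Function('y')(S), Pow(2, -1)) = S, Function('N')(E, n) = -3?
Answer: -1858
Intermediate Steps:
Function('x')(t) = 1 (Function('x')(t) = Mul(Add(6, t), Pow(Add(6, t), -1)) = 1)
Function('y')(S) = Mul(2, S)
Function('b')(d) = -15 (Function('b')(d) = Add(-8, -7) = -15)
Function('Z')(T, A) = Mul(-4, A)
Function('P')(G) = 12 (Function('P')(G) = Add(9, Mul(-1, -3)) = Add(9, 3) = 12)
D = -1870 (D = Add(-2, Add(Add(-785, Mul(-4, 23)), -991)) = Add(-2, Add(Add(-785, -92), -991)) = Add(-2, Add(-877, -991)) = Add(-2, -1868) = -1870)
Add(Function('P')(Function('b')(Function('y')(4))), D) = Add(12, -1870) = -1858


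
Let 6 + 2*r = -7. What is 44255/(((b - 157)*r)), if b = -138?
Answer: 17702/767 ≈ 23.080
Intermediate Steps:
r = -13/2 (r = -3 + (½)*(-7) = -3 - 7/2 = -13/2 ≈ -6.5000)
44255/(((b - 157)*r)) = 44255/(((-138 - 157)*(-13/2))) = 44255/((-295*(-13/2))) = 44255/(3835/2) = 44255*(2/3835) = 17702/767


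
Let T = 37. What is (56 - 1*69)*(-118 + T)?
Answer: 1053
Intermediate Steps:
(56 - 1*69)*(-118 + T) = (56 - 1*69)*(-118 + 37) = (56 - 69)*(-81) = -13*(-81) = 1053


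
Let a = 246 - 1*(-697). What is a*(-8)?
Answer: -7544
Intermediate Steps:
a = 943 (a = 246 + 697 = 943)
a*(-8) = 943*(-8) = -7544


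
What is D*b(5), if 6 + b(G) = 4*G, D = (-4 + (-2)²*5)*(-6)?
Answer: -1344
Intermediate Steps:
D = -96 (D = (-4 + 4*5)*(-6) = (-4 + 20)*(-6) = 16*(-6) = -96)
b(G) = -6 + 4*G
D*b(5) = -96*(-6 + 4*5) = -96*(-6 + 20) = -96*14 = -1344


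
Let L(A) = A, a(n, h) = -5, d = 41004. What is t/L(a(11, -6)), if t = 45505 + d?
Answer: -86509/5 ≈ -17302.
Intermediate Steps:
t = 86509 (t = 45505 + 41004 = 86509)
t/L(a(11, -6)) = 86509/(-5) = 86509*(-⅕) = -86509/5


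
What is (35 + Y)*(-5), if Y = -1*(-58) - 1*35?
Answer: -290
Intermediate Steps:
Y = 23 (Y = 58 - 35 = 23)
(35 + Y)*(-5) = (35 + 23)*(-5) = 58*(-5) = -290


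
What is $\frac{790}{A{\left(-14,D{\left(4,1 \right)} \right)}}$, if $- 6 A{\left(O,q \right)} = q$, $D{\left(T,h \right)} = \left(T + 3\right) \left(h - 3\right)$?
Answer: $\frac{2370}{7} \approx 338.57$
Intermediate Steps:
$D{\left(T,h \right)} = \left(-3 + h\right) \left(3 + T\right)$ ($D{\left(T,h \right)} = \left(3 + T\right) \left(-3 + h\right) = \left(-3 + h\right) \left(3 + T\right)$)
$A{\left(O,q \right)} = - \frac{q}{6}$
$\frac{790}{A{\left(-14,D{\left(4,1 \right)} \right)}} = \frac{790}{\left(- \frac{1}{6}\right) \left(-9 - 12 + 3 \cdot 1 + 4 \cdot 1\right)} = \frac{790}{\left(- \frac{1}{6}\right) \left(-9 - 12 + 3 + 4\right)} = \frac{790}{\left(- \frac{1}{6}\right) \left(-14\right)} = \frac{790}{\frac{7}{3}} = 790 \cdot \frac{3}{7} = \frac{2370}{7}$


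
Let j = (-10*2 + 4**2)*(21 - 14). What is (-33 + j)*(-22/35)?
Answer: 1342/35 ≈ 38.343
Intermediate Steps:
j = -28 (j = (-20 + 16)*7 = -4*7 = -28)
(-33 + j)*(-22/35) = (-33 - 28)*(-22/35) = -(-1342)/35 = -61*(-22/35) = 1342/35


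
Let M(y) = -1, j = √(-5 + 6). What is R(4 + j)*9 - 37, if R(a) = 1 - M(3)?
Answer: -19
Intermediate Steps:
j = 1 (j = √1 = 1)
R(a) = 2 (R(a) = 1 - 1*(-1) = 1 + 1 = 2)
R(4 + j)*9 - 37 = 2*9 - 37 = 18 - 37 = -19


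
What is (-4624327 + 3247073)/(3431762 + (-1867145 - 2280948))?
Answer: 1377254/716331 ≈ 1.9226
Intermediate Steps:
(-4624327 + 3247073)/(3431762 + (-1867145 - 2280948)) = -1377254/(3431762 - 4148093) = -1377254/(-716331) = -1377254*(-1/716331) = 1377254/716331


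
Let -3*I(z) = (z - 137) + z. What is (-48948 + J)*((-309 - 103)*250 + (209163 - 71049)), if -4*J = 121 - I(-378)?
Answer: -5151627611/3 ≈ -1.7172e+9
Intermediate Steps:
I(z) = 137/3 - 2*z/3 (I(z) = -((z - 137) + z)/3 = -((-137 + z) + z)/3 = -(-137 + 2*z)/3 = 137/3 - 2*z/3)
J = 265/6 (J = -(121 - (137/3 - ⅔*(-378)))/4 = -(121 - (137/3 + 252))/4 = -(121 - 1*893/3)/4 = -(121 - 893/3)/4 = -¼*(-530/3) = 265/6 ≈ 44.167)
(-48948 + J)*((-309 - 103)*250 + (209163 - 71049)) = (-48948 + 265/6)*((-309 - 103)*250 + (209163 - 71049)) = -293423*(-412*250 + 138114)/6 = -293423*(-103000 + 138114)/6 = -293423/6*35114 = -5151627611/3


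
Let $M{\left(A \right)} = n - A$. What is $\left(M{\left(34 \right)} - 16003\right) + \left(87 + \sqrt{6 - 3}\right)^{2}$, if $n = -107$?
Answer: $-8572 + 174 \sqrt{3} \approx -8270.6$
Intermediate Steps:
$M{\left(A \right)} = -107 - A$
$\left(M{\left(34 \right)} - 16003\right) + \left(87 + \sqrt{6 - 3}\right)^{2} = \left(\left(-107 - 34\right) - 16003\right) + \left(87 + \sqrt{6 - 3}\right)^{2} = \left(\left(-107 - 34\right) - 16003\right) + \left(87 + \sqrt{3}\right)^{2} = \left(-141 - 16003\right) + \left(87 + \sqrt{3}\right)^{2} = -16144 + \left(87 + \sqrt{3}\right)^{2}$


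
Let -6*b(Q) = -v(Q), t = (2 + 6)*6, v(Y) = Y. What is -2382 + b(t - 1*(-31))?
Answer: -14213/6 ≈ -2368.8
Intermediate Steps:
t = 48 (t = 8*6 = 48)
b(Q) = Q/6 (b(Q) = -(-1)*Q/6 = Q/6)
-2382 + b(t - 1*(-31)) = -2382 + (48 - 1*(-31))/6 = -2382 + (48 + 31)/6 = -2382 + (⅙)*79 = -2382 + 79/6 = -14213/6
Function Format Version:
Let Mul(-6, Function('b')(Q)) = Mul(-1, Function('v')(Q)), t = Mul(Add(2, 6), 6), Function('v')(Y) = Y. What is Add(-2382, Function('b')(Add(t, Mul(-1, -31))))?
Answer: Rational(-14213, 6) ≈ -2368.8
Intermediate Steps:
t = 48 (t = Mul(8, 6) = 48)
Function('b')(Q) = Mul(Rational(1, 6), Q) (Function('b')(Q) = Mul(Rational(-1, 6), Mul(-1, Q)) = Mul(Rational(1, 6), Q))
Add(-2382, Function('b')(Add(t, Mul(-1, -31)))) = Add(-2382, Mul(Rational(1, 6), Add(48, Mul(-1, -31)))) = Add(-2382, Mul(Rational(1, 6), Add(48, 31))) = Add(-2382, Mul(Rational(1, 6), 79)) = Add(-2382, Rational(79, 6)) = Rational(-14213, 6)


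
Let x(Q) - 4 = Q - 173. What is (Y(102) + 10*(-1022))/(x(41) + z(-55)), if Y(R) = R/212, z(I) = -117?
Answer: 1083269/25970 ≈ 41.712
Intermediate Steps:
x(Q) = -169 + Q (x(Q) = 4 + (Q - 173) = 4 + (-173 + Q) = -169 + Q)
Y(R) = R/212 (Y(R) = R*(1/212) = R/212)
(Y(102) + 10*(-1022))/(x(41) + z(-55)) = ((1/212)*102 + 10*(-1022))/((-169 + 41) - 117) = (51/106 - 10220)/(-128 - 117) = -1083269/106/(-245) = -1083269/106*(-1/245) = 1083269/25970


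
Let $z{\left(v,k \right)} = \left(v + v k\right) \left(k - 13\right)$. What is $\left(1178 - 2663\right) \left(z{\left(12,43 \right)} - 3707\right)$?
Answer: $-18017505$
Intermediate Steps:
$z{\left(v,k \right)} = \left(-13 + k\right) \left(v + k v\right)$ ($z{\left(v,k \right)} = \left(v + k v\right) \left(-13 + k\right) = \left(-13 + k\right) \left(v + k v\right)$)
$\left(1178 - 2663\right) \left(z{\left(12,43 \right)} - 3707\right) = \left(1178 - 2663\right) \left(12 \left(-13 + 43^{2} - 516\right) - 3707\right) = - 1485 \left(12 \left(-13 + 1849 - 516\right) - 3707\right) = - 1485 \left(12 \cdot 1320 - 3707\right) = - 1485 \left(15840 - 3707\right) = \left(-1485\right) 12133 = -18017505$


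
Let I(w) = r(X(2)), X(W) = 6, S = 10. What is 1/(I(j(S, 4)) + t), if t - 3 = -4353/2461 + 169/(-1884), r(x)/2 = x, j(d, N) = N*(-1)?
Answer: 4636524/60930899 ≈ 0.076095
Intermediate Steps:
j(d, N) = -N
r(x) = 2*x
I(w) = 12 (I(w) = 2*6 = 12)
t = 5292611/4636524 (t = 3 + (-4353/2461 + 169/(-1884)) = 3 + (-4353*1/2461 + 169*(-1/1884)) = 3 + (-4353/2461 - 169/1884) = 3 - 8616961/4636524 = 5292611/4636524 ≈ 1.1415)
1/(I(j(S, 4)) + t) = 1/(12 + 5292611/4636524) = 1/(60930899/4636524) = 4636524/60930899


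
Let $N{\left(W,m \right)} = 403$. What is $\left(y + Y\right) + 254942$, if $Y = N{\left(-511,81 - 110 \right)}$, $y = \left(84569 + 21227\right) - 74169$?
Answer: $286972$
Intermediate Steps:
$y = 31627$ ($y = 105796 - 74169 = 31627$)
$Y = 403$
$\left(y + Y\right) + 254942 = \left(31627 + 403\right) + 254942 = 32030 + 254942 = 286972$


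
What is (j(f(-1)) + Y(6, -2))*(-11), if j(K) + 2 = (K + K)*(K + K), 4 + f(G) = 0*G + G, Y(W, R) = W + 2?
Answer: -1166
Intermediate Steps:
Y(W, R) = 2 + W
f(G) = -4 + G (f(G) = -4 + (0*G + G) = -4 + (0 + G) = -4 + G)
j(K) = -2 + 4*K**2 (j(K) = -2 + (K + K)*(K + K) = -2 + (2*K)*(2*K) = -2 + 4*K**2)
(j(f(-1)) + Y(6, -2))*(-11) = ((-2 + 4*(-4 - 1)**2) + (2 + 6))*(-11) = ((-2 + 4*(-5)**2) + 8)*(-11) = ((-2 + 4*25) + 8)*(-11) = ((-2 + 100) + 8)*(-11) = (98 + 8)*(-11) = 106*(-11) = -1166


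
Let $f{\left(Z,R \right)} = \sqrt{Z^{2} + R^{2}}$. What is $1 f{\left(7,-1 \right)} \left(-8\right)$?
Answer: $- 40 \sqrt{2} \approx -56.569$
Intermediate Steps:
$f{\left(Z,R \right)} = \sqrt{R^{2} + Z^{2}}$
$1 f{\left(7,-1 \right)} \left(-8\right) = 1 \sqrt{\left(-1\right)^{2} + 7^{2}} \left(-8\right) = 1 \sqrt{1 + 49} \left(-8\right) = 1 \sqrt{50} \left(-8\right) = 1 \cdot 5 \sqrt{2} \left(-8\right) = 5 \sqrt{2} \left(-8\right) = - 40 \sqrt{2}$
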